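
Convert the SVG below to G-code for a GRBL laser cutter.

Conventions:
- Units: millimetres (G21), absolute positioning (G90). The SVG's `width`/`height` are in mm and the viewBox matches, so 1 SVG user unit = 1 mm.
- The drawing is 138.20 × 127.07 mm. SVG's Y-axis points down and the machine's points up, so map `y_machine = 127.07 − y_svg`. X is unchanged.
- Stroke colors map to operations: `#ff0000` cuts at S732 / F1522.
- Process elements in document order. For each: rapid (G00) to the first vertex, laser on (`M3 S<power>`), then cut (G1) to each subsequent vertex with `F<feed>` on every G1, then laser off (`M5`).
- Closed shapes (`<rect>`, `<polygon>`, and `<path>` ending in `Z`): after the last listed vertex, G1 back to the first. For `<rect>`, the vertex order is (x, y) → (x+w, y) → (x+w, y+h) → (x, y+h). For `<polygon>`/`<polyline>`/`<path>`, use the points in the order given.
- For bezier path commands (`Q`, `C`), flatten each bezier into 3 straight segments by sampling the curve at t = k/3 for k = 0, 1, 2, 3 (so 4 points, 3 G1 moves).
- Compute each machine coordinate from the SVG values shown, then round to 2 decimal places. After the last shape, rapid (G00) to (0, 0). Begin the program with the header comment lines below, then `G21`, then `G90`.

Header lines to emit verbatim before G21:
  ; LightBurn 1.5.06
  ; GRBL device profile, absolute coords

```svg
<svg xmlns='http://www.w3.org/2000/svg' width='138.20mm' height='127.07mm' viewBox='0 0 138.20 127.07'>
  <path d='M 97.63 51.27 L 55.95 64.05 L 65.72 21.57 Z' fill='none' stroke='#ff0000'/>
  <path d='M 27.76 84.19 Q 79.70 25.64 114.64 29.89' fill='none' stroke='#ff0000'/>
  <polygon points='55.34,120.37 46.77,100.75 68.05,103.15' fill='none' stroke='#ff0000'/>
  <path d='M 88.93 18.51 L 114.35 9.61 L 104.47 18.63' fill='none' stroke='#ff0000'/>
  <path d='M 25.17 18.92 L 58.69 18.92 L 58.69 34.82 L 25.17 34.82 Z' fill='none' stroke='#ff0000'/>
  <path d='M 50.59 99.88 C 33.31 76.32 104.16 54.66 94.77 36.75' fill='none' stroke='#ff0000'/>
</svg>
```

; LightBurn 1.5.06
; GRBL device profile, absolute coords
G21
G90
G00 X97.63 Y75.80
M3 S732
G1 X55.95 Y63.02 F1522
G1 X65.72 Y105.50 F1522
G1 X97.63 Y75.80 F1522
M5
G00 X27.76 Y42.88
M3 S732
G1 X60.50 Y74.94 F1522
G1 X89.46 Y93.04 F1522
G1 X114.64 Y97.18 F1522
M5
G00 X55.34 Y6.70
M3 S732
G1 X46.77 Y26.32 F1522
G1 X68.05 Y23.92 F1522
G1 X55.34 Y6.70 F1522
M5
G00 X88.93 Y108.56
M3 S732
G1 X114.35 Y117.46 F1522
G1 X104.47 Y108.44 F1522
M5
G00 X25.17 Y108.15
M3 S732
G1 X58.69 Y108.15 F1522
G1 X58.69 Y92.25 F1522
G1 X25.17 Y92.25 F1522
G1 X25.17 Y108.15 F1522
M5
G00 X50.59 Y27.19
M3 S732
G1 X56.45 Y50.05 F1522
G1 X83.65 Y71.23 F1522
G1 X94.77 Y90.32 F1522
M5
G00 X0.00 Y0.00

Since the viewBox matches the mm dimensions, user units are millimetres directly. The only transform is the Y-flip y_m = 127.07 − y_svg.

Shape 1 is a regular polygon drawn with `<path>`. Its stroke #ff0000 means cut at S732, F1522. After flipping Y the toolpath is (97.63,75.80) → (55.95,63.02) → (65.72,105.50) → (97.63,75.80), returning to the start.

Shape 2 is a quadratic bezier drawn with `<path>`. Its stroke #ff0000 means cut at S732, F1522. After flipping Y the toolpath is (27.76,42.88) → (60.50,74.94) → (89.46,93.04) → (114.64,97.18).

Shape 3 is a regular polygon drawn with `<polygon>`. Its stroke #ff0000 means cut at S732, F1522. After flipping Y the toolpath is (55.34,6.70) → (46.77,26.32) → (68.05,23.92) → (55.34,6.70), returning to the start.

Shape 4 is a open polyline drawn with `<path>`. Its stroke #ff0000 means cut at S732, F1522. After flipping Y the toolpath is (88.93,108.56) → (114.35,117.46) → (104.47,108.44).

Shape 5 is a rectangle drawn with `<path>`. Its stroke #ff0000 means cut at S732, F1522. After flipping Y the toolpath is (25.17,108.15) → (58.69,108.15) → (58.69,92.25) → (25.17,92.25) → (25.17,108.15), returning to the start.

Shape 6 is a cubic bezier drawn with `<path>`. Its stroke #ff0000 means cut at S732, F1522. After flipping Y the toolpath is (50.59,27.19) → (56.45,50.05) → (83.65,71.23) → (94.77,90.32).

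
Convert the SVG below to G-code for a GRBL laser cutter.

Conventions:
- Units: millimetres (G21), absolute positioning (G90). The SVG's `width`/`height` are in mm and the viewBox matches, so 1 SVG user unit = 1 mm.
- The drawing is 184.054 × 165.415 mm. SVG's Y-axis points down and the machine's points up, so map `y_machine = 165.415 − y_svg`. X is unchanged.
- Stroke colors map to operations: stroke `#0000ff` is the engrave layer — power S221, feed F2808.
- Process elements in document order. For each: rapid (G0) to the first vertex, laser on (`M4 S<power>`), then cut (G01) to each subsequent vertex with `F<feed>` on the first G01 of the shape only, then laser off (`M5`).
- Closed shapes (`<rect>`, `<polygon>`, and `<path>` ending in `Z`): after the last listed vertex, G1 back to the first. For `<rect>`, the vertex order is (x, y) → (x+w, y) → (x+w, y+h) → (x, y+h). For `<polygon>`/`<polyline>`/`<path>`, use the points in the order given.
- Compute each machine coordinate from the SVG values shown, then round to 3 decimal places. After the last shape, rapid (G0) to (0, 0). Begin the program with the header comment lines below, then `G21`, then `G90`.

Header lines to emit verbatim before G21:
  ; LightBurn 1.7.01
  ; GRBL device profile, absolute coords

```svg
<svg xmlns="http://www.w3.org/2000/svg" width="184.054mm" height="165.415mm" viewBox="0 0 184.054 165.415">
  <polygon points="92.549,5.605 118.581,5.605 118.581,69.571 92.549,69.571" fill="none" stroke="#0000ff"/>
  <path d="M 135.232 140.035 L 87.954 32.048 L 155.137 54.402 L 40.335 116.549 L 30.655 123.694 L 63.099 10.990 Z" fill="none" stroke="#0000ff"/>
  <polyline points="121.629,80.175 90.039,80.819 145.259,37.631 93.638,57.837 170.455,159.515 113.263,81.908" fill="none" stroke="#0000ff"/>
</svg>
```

; LightBurn 1.7.01
; GRBL device profile, absolute coords
G21
G90
G0 X92.549 Y159.810
M4 S221
G01 X118.581 Y159.810 F2808
G01 X118.581 Y95.844
G01 X92.549 Y95.844
G01 X92.549 Y159.810
M5
G0 X135.232 Y25.380
M4 S221
G01 X87.954 Y133.367 F2808
G01 X155.137 Y111.013
G01 X40.335 Y48.866
G01 X30.655 Y41.721
G01 X63.099 Y154.425
G01 X135.232 Y25.380
M5
G0 X121.629 Y85.240
M4 S221
G01 X90.039 Y84.596 F2808
G01 X145.259 Y127.784
G01 X93.638 Y107.578
G01 X170.455 Y5.900
G01 X113.263 Y83.507
M5
G0 X0.000 Y0.000

Since the viewBox matches the mm dimensions, user units are millimetres directly. The only transform is the Y-flip y_m = 165.415 − y_svg.

Shape 1 is a rectangle drawn with `<polygon>`. Its stroke #0000ff means engrave at S221, F2808. After flipping Y the toolpath is (92.549,159.810) → (118.581,159.810) → (118.581,95.844) → (92.549,95.844) → (92.549,159.810), returning to the start.

Shape 2 is a closed polygon drawn with `<path>`. Its stroke #0000ff means engrave at S221, F2808. After flipping Y the toolpath is (135.232,25.380) → (87.954,133.367) → (155.137,111.013) → (40.335,48.866) → (30.655,41.721) → (63.099,154.425) → (135.232,25.380), returning to the start.

Shape 3 is a open polyline drawn with `<polyline>`. Its stroke #0000ff means engrave at S221, F2808. After flipping Y the toolpath is (121.629,85.240) → (90.039,84.596) → (145.259,127.784) → (93.638,107.578) → (170.455,5.900) → (113.263,83.507).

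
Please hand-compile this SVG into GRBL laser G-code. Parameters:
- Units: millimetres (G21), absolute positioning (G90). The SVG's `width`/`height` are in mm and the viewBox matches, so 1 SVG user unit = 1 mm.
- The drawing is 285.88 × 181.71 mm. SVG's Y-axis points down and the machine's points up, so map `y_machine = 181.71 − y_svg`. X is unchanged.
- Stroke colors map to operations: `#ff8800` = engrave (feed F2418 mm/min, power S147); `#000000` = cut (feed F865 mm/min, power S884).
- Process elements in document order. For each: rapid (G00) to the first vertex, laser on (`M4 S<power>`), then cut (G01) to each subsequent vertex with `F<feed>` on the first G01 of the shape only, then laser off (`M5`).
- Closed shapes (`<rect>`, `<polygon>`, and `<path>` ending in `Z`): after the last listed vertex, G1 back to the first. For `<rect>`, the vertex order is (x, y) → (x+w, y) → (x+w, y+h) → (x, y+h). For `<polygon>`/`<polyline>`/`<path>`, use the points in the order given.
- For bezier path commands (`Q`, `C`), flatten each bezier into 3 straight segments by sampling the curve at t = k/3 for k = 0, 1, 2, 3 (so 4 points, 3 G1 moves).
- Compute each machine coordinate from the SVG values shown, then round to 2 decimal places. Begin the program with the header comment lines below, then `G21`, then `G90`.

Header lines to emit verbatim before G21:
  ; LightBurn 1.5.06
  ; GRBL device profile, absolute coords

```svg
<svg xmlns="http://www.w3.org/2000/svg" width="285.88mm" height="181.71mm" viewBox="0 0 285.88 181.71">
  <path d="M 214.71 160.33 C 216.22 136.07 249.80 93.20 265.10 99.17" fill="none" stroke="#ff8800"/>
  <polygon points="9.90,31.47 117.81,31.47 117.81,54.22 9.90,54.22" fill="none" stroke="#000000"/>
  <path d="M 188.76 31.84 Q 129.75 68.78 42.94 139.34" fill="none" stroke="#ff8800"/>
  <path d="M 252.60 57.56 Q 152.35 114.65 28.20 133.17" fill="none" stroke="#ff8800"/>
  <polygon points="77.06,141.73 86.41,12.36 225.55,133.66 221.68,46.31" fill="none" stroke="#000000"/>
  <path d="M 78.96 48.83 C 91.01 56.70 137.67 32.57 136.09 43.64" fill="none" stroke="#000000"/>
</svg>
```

; LightBurn 1.5.06
; GRBL device profile, absolute coords
G21
G90
G00 X214.71 Y21.38
M4 S147
G01 X225.05 Y49.35 F2418
G01 X245.57 Y74.73
G01 X265.10 Y82.54
M5
G00 X9.90 Y150.24
M4 S884
G01 X117.81 Y150.24 F865
G01 X117.81 Y127.49
G01 X9.90 Y127.49
G01 X9.90 Y150.24
M5
G00 X188.76 Y149.87
M4 S147
G01 X146.33 Y121.51 F2418
G01 X97.72 Y85.67
G01 X42.94 Y42.37
M5
G00 X252.60 Y124.15
M4 S147
G01 X183.11 Y90.38 F2418
G01 X108.31 Y65.17
G01 X28.20 Y48.54
M5
G00 X77.06 Y39.98
M4 S884
G01 X86.41 Y169.35 F865
G01 X225.55 Y48.05
G01 X221.68 Y135.40
G01 X77.06 Y39.98
M5
G00 X78.96 Y132.88
M4 S884
G01 X99.48 Y133.19 F865
G01 X124.66 Y139.90
G01 X136.09 Y138.07
M5

viewBox `0 0 285.88 181.71` with mm width/height → 1 unit = 1 mm. Flip: y_m = 181.71 − y_svg.

**Shape 1** — `<path>` cubic bezier, stroke `#ff8800` → engrave (S147, F2418). Control points (SVG): P0=(214.71,160.33), P1=(216.22,136.07), P2=(249.80,93.20), P3=(265.10,99.17); sampled at t=k/3. Machine vertices: (214.71,21.38) → (225.05,49.35) → (245.57,74.73) → (265.10,82.54). Open path.

**Shape 2** — `<polygon>` rectangle, stroke `#000000` → cut (S884, F865). Machine vertices: (9.90,150.24) → (117.81,150.24) → (117.81,127.49) → (9.90,127.49) → (9.90,150.24). Closed: final G1 returns to the first vertex.

**Shape 3** — `<path>` quadratic bezier, stroke `#ff8800` → engrave (S147, F2418). Control points (SVG): P0=(188.76,31.84), P1=(129.75,68.78), P2=(42.94,139.34); sampled at t=k/3. Machine vertices: (188.76,149.87) → (146.33,121.51) → (97.72,85.67) → (42.94,42.37). Open path.

**Shape 4** — `<path>` quadratic bezier, stroke `#ff8800` → engrave (S147, F2418). Control points (SVG): P0=(252.60,57.56), P1=(152.35,114.65), P2=(28.20,133.17); sampled at t=k/3. Machine vertices: (252.60,124.15) → (183.11,90.38) → (108.31,65.17) → (28.20,48.54). Open path.

**Shape 5** — `<polygon>` closed polygon, stroke `#000000` → cut (S884, F865). Machine vertices: (77.06,39.98) → (86.41,169.35) → (225.55,48.05) → (221.68,135.40) → (77.06,39.98). Closed: final G1 returns to the first vertex.

**Shape 6** — `<path>` cubic bezier, stroke `#000000` → cut (S884, F865). Control points (SVG): P0=(78.96,48.83), P1=(91.01,56.70), P2=(137.67,32.57), P3=(136.09,43.64); sampled at t=k/3. Machine vertices: (78.96,132.88) → (99.48,133.19) → (124.66,139.90) → (136.09,138.07). Open path.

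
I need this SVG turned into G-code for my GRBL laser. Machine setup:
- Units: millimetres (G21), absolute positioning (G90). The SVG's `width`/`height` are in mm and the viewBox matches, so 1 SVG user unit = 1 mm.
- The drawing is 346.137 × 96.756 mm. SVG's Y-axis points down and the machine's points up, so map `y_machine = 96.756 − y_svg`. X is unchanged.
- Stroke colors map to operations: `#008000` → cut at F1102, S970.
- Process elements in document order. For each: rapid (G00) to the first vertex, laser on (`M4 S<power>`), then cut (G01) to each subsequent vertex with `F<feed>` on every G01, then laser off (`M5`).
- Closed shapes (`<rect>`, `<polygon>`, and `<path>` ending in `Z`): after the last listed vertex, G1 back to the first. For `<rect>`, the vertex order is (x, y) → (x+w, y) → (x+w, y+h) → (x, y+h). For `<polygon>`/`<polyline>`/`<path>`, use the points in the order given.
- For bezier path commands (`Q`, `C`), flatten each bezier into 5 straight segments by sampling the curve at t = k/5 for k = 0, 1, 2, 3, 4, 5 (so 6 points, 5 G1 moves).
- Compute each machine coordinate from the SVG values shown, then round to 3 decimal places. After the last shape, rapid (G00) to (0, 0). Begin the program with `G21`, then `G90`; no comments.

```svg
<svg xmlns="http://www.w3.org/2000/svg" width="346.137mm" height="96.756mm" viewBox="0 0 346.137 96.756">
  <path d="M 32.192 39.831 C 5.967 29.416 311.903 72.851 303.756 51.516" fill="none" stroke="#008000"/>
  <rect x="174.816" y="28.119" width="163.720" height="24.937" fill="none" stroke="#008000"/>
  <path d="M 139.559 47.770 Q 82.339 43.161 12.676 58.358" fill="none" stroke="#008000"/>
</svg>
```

G21
G90
G00 X32.192 Y56.925
M4 S970
G01 X51.146 Y57.661 F1102
G01 X118.800 Y51.167 F1102
G01 X204.132 Y43.136 F1102
G01 X276.124 Y39.262 F1102
G01 X303.756 Y45.240 F1102
M5
G00 X174.816 Y68.637
M4 S970
G01 X338.536 Y68.637 F1102
G01 X338.536 Y43.700 F1102
G01 X174.816 Y43.700 F1102
G01 X174.816 Y68.637 F1102
M5
G00 X139.559 Y48.986
M4 S970
G01 X116.173 Y50.037 F1102
G01 X91.792 Y49.504 F1102
G01 X66.416 Y47.387 F1102
G01 X40.043 Y43.685 F1102
G01 X12.676 Y38.398 F1102
M5
G00 X0.000 Y0.000

viewBox `0 0 346.137 96.756` with mm width/height → 1 unit = 1 mm. Flip: y_m = 96.756 − y_svg.

**Shape 1** — `<path>` cubic bezier, stroke `#008000` → cut (S970, F1102). Control points (SVG): P0=(32.192,39.831), P1=(5.967,29.416), P2=(311.903,72.851), P3=(303.756,51.516); sampled at t=k/5. Machine vertices: (32.192,56.925) → (51.146,57.661) → (118.800,51.167) → (204.132,43.136) → (276.124,39.262) → (303.756,45.240). Open path.

**Shape 2** — `<rect>` rectangle, stroke `#008000` → cut (S970, F1102). Machine vertices: (174.816,68.637) → (338.536,68.637) → (338.536,43.700) → (174.816,43.700) → (174.816,68.637). Closed: final G1 returns to the first vertex.

**Shape 3** — `<path>` quadratic bezier, stroke `#008000` → cut (S970, F1102). Control points (SVG): P0=(139.559,47.770), P1=(82.339,43.161), P2=(12.676,58.358); sampled at t=k/5. Machine vertices: (139.559,48.986) → (116.173,50.037) → (91.792,49.504) → (66.416,47.387) → (40.043,43.685) → (12.676,38.398). Open path.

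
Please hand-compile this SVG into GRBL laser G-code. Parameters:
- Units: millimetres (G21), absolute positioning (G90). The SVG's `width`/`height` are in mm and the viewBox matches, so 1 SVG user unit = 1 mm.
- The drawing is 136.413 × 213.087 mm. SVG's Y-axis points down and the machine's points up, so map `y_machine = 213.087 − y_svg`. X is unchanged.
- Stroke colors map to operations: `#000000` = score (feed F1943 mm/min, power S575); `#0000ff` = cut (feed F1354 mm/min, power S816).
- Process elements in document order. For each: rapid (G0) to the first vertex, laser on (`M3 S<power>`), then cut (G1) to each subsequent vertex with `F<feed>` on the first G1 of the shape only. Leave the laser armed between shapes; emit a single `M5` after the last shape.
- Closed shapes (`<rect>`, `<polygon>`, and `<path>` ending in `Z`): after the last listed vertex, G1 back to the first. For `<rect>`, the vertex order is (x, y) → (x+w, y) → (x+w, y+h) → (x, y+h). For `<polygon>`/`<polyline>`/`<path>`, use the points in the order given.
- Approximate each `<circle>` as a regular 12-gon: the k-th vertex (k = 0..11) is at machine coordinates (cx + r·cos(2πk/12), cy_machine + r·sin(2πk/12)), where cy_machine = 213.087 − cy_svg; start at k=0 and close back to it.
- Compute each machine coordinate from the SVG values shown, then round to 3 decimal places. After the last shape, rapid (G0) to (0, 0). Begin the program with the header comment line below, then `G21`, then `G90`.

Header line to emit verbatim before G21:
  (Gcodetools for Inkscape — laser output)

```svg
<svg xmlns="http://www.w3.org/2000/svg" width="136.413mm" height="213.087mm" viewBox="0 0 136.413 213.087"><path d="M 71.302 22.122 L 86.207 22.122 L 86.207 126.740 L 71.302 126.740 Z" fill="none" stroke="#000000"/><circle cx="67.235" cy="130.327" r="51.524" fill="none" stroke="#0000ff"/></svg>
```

Since the viewBox matches the mm dimensions, user units are millimetres directly. The only transform is the Y-flip y_m = 213.087 − y_svg.

Shape 1 is a rectangle drawn with `<path>`. Its stroke #000000 means score at S575, F1943. After flipping Y the toolpath is (71.302,190.965) → (86.207,190.965) → (86.207,86.347) → (71.302,86.347) → (71.302,190.965), returning to the start.

Shape 2 is a circle drawn with `<circle>`. Its stroke #0000ff means cut at S816, F1354. After flipping Y the toolpath is (118.759,82.760) → (111.856,108.522) → (92.997,127.381) → (67.235,134.284) → (41.473,127.381) → (22.614,108.522) → (15.711,82.760) → (22.614,56.998) → (41.473,38.139) → (67.235,31.236) → (92.997,38.139) → (111.856,56.998) → (118.759,82.760), returning to the start.

(Gcodetools for Inkscape — laser output)
G21
G90
G0 X71.302 Y190.965
M3 S575
G1 X86.207 Y190.965 F1943
G1 X86.207 Y86.347
G1 X71.302 Y86.347
G1 X71.302 Y190.965
G0 X118.759 Y82.760
M3 S816
G1 X111.856 Y108.522 F1354
G1 X92.997 Y127.381
G1 X67.235 Y134.284
G1 X41.473 Y127.381
G1 X22.614 Y108.522
G1 X15.711 Y82.760
G1 X22.614 Y56.998
G1 X41.473 Y38.139
G1 X67.235 Y31.236
G1 X92.997 Y38.139
G1 X111.856 Y56.998
G1 X118.759 Y82.760
M5
G0 X0.000 Y0.000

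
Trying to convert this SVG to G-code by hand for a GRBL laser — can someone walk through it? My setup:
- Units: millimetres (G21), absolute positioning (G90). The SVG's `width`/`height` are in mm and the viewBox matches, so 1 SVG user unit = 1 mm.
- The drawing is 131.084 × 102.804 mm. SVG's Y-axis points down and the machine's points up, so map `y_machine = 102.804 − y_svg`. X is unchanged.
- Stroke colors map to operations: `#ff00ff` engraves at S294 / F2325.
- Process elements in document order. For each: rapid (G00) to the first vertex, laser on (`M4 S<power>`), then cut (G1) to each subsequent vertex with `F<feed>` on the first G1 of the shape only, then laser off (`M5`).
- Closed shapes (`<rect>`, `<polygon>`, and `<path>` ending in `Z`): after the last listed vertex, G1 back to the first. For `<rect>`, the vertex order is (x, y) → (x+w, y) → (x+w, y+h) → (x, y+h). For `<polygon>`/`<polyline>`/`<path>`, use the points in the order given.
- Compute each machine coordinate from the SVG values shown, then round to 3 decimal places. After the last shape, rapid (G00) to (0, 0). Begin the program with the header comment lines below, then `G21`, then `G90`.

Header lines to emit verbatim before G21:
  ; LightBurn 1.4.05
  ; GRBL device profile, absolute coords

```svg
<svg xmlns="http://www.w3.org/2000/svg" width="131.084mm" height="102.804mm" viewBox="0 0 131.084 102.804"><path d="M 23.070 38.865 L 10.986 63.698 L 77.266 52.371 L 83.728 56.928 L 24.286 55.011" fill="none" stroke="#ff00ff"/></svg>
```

; LightBurn 1.4.05
; GRBL device profile, absolute coords
G21
G90
G00 X23.070 Y63.939
M4 S294
G1 X10.986 Y39.106 F2325
G1 X77.266 Y50.433
G1 X83.728 Y45.876
G1 X24.286 Y47.793
M5
G00 X0.000 Y0.000

1 u = 1 mm; y_m = 102.804 − y.

[1] `<path>` open polyline, #ff00ff→engrave S294 F2325: (23.070,63.939) → (10.986,39.106) → (77.266,50.433) → (83.728,45.876) → (24.286,47.793)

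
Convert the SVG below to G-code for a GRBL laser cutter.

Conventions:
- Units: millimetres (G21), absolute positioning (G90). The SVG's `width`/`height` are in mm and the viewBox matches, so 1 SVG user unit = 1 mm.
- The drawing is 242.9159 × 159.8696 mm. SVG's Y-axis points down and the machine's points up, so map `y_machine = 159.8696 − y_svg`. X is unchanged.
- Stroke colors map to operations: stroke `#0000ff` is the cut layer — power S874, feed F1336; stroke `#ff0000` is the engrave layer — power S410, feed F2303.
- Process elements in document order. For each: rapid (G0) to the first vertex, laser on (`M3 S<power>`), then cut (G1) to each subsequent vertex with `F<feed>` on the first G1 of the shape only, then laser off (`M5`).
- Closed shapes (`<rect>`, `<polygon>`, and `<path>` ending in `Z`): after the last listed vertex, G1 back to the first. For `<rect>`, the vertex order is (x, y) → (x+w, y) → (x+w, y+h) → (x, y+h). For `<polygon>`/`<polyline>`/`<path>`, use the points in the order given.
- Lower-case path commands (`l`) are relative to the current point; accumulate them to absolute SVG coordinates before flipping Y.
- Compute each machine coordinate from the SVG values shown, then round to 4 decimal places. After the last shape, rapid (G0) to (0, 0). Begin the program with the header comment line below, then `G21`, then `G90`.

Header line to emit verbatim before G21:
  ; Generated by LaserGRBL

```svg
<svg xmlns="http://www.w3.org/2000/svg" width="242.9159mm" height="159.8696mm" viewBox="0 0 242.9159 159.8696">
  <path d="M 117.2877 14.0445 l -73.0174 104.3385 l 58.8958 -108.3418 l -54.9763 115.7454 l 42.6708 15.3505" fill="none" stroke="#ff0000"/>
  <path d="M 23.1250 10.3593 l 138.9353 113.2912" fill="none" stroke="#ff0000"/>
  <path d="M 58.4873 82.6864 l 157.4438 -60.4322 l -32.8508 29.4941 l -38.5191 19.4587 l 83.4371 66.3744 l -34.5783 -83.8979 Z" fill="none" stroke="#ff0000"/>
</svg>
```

; Generated by LaserGRBL
G21
G90
G0 X117.2877 Y145.8251
M3 S410
G1 X44.2703 Y41.4866 F2303
G1 X103.1661 Y149.8284
G1 X48.1898 Y34.0830
G1 X90.8606 Y18.7325
M5
G0 X23.1250 Y149.5103
M3 S410
G1 X162.0603 Y36.2191 F2303
M5
G0 X58.4873 Y77.1832
M3 S410
G1 X215.9311 Y137.6154 F2303
G1 X183.0803 Y108.1213
G1 X144.5612 Y88.6626
G1 X227.9983 Y22.2882
G1 X193.4200 Y106.1861
G1 X58.4873 Y77.1832
M5
G0 X0.0000 Y0.0000

Since the viewBox matches the mm dimensions, user units are millimetres directly. The only transform is the Y-flip y_m = 159.8696 − y_svg.

Shape 1 is a open polyline drawn with `<path>`. Its stroke #ff0000 means engrave at S410, F2303. After flipping Y the toolpath is (117.2877,145.8251) → (44.2703,41.4866) → (103.1661,149.8284) → (48.1898,34.0830) → (90.8606,18.7325).

Shape 2 is a line segment drawn with `<path>`. Its stroke #ff0000 means engrave at S410, F2303. After flipping Y the toolpath is (23.1250,149.5103) → (162.0603,36.2191).

Shape 3 is a closed polygon drawn with `<path>`. Its stroke #ff0000 means engrave at S410, F2303. After flipping Y the toolpath is (58.4873,77.1832) → (215.9311,137.6154) → (183.0803,108.1213) → (144.5612,88.6626) → (227.9983,22.2882) → (193.4200,106.1861) → (58.4873,77.1832), returning to the start.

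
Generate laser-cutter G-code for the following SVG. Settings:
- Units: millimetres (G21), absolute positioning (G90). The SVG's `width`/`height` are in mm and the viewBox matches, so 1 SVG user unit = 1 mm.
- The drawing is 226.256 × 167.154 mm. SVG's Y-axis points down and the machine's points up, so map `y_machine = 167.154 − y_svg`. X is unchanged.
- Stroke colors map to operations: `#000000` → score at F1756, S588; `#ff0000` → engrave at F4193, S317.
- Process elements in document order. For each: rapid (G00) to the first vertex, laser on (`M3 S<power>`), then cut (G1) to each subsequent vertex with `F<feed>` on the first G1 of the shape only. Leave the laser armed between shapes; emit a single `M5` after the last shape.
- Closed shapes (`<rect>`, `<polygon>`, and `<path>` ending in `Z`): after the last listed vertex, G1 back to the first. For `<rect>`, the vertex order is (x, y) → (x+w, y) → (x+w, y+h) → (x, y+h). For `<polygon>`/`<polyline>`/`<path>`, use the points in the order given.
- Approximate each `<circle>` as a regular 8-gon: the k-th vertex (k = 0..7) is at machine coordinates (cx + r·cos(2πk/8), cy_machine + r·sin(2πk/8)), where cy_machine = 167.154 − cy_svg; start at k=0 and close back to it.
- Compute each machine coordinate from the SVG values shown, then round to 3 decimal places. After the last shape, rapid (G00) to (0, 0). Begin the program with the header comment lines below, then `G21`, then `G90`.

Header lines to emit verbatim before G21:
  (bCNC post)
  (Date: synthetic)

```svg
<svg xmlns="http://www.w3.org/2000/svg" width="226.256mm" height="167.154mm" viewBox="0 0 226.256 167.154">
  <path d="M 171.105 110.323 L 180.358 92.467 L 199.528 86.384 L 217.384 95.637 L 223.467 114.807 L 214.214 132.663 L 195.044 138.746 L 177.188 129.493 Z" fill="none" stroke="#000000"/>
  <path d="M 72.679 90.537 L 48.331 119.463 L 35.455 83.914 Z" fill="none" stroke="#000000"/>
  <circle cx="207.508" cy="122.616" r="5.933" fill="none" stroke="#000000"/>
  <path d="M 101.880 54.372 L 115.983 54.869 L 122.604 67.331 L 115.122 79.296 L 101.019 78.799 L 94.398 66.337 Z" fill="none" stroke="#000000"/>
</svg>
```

Since the viewBox matches the mm dimensions, user units are millimetres directly. The only transform is the Y-flip y_m = 167.154 − y_svg.

Shape 1 is a regular polygon drawn with `<path>`. Its stroke #000000 means score at S588, F1756. After flipping Y the toolpath is (171.105,56.831) → (180.358,74.687) → (199.528,80.770) → (217.384,71.517) → (223.467,52.347) → (214.214,34.491) → (195.044,28.408) → (177.188,37.661) → (171.105,56.831), returning to the start.

Shape 2 is a regular polygon drawn with `<path>`. Its stroke #000000 means score at S588, F1756. After flipping Y the toolpath is (72.679,76.617) → (48.331,47.691) → (35.455,83.240) → (72.679,76.617), returning to the start.

Shape 3 is a circle drawn with `<circle>`. Its stroke #000000 means score at S588, F1756. After flipping Y the toolpath is (213.441,44.538) → (211.703,48.733) → (207.508,50.471) → (203.313,48.733) → (201.575,44.538) → (203.313,40.343) → (207.508,38.605) → (211.703,40.343) → (213.441,44.538), returning to the start.

Shape 4 is a regular polygon drawn with `<path>`. Its stroke #000000 means score at S588, F1756. After flipping Y the toolpath is (101.880,112.782) → (115.983,112.285) → (122.604,99.823) → (115.122,87.858) → (101.019,88.355) → (94.398,100.817) → (101.880,112.782), returning to the start.

(bCNC post)
(Date: synthetic)
G21
G90
G00 X171.105 Y56.831
M3 S588
G1 X180.358 Y74.687 F1756
G1 X199.528 Y80.770
G1 X217.384 Y71.517
G1 X223.467 Y52.347
G1 X214.214 Y34.491
G1 X195.044 Y28.408
G1 X177.188 Y37.661
G1 X171.105 Y56.831
G00 X72.679 Y76.617
M3 S588
G1 X48.331 Y47.691 F1756
G1 X35.455 Y83.240
G1 X72.679 Y76.617
G00 X213.441 Y44.538
M3 S588
G1 X211.703 Y48.733 F1756
G1 X207.508 Y50.471
G1 X203.313 Y48.733
G1 X201.575 Y44.538
G1 X203.313 Y40.343
G1 X207.508 Y38.605
G1 X211.703 Y40.343
G1 X213.441 Y44.538
G00 X101.880 Y112.782
M3 S588
G1 X115.983 Y112.285 F1756
G1 X122.604 Y99.823
G1 X115.122 Y87.858
G1 X101.019 Y88.355
G1 X94.398 Y100.817
G1 X101.880 Y112.782
M5
G00 X0.000 Y0.000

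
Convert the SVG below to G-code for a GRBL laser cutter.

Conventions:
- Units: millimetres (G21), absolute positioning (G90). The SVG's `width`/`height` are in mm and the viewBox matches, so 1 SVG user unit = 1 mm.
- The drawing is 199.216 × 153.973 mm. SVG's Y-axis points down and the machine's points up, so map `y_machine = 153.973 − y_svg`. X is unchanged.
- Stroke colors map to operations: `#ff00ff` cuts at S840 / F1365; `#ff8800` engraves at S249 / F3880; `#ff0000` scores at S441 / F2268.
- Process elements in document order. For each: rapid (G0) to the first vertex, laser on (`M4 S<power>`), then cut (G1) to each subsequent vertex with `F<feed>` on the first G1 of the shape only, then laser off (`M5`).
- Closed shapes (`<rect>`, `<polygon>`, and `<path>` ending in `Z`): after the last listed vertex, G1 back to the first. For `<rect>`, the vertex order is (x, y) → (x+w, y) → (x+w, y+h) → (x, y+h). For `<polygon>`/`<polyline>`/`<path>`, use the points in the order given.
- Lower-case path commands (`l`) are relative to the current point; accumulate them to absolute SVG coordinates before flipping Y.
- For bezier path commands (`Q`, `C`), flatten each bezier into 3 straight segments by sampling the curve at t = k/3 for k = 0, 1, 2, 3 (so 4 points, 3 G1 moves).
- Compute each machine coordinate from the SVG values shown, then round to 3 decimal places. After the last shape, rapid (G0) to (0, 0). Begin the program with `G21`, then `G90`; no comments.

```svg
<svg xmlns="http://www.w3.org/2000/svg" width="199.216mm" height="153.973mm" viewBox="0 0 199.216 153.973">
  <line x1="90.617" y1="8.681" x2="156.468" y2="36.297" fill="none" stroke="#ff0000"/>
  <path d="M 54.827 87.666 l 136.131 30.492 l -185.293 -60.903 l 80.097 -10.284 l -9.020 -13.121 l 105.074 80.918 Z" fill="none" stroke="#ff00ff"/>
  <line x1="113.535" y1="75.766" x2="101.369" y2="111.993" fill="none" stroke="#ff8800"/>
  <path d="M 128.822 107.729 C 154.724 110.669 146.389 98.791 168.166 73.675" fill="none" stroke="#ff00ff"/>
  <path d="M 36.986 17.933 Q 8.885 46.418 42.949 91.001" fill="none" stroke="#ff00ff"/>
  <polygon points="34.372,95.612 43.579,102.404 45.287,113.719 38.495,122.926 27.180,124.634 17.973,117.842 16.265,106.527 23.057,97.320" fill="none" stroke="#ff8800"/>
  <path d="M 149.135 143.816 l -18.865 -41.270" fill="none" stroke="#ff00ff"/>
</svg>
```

viewBox `0 0 199.216 153.973` with mm width/height → 1 unit = 1 mm. Flip: y_m = 153.973 − y_svg.

**Shape 1** — `<line>` line segment, stroke `#ff0000` → score (S441, F2268). Machine vertices: (90.617,145.292) → (156.468,117.676). Open path.

**Shape 2** — `<path>` closed polygon, stroke `#ff00ff` → cut (S840, F1365). Machine vertices: (54.827,66.307) → (190.958,35.815) → (5.665,96.718) → (85.762,107.002) → (76.742,120.123) → (181.816,39.205) → (54.827,66.307). Closed: final G1 returns to the first vertex.

**Shape 3** — `<line>` line segment, stroke `#ff8800` → engrave (S249, F3880). Machine vertices: (113.535,78.207) → (101.369,41.980). Open path.

**Shape 4** — `<path>` cubic bezier, stroke `#ff00ff` → cut (S840, F1365). Control points (SVG): P0=(128.822,107.729), P1=(154.724,110.669), P2=(146.389,98.791), P3=(168.166,73.675); sampled at t=k/3. Machine vertices: (128.822,46.244) → (145.695,48.185) → (154.043,59.653) → (168.166,80.298). Open path.

**Shape 5** — `<path>` quadratic bezier, stroke `#ff00ff` → cut (S840, F1365). Control points (SVG): P0=(36.986,17.933), P1=(8.885,46.418), P2=(42.949,91.001); sampled at t=k/3. Machine vertices: (36.986,136.040) → (25.159,115.261) → (27.147,90.905) → (42.949,62.972). Open path.

**Shape 6** — `<polygon>` regular polygon, stroke `#ff8800` → engrave (S249, F3880). Machine vertices: (34.372,58.361) → (43.579,51.569) → (45.287,40.254) → (38.495,31.047) → (27.180,29.339) → (17.973,36.131) → (16.265,47.446) → (23.057,56.653) → (34.372,58.361). Closed: final G1 returns to the first vertex.

**Shape 7** — `<path>` line segment, stroke `#ff00ff` → cut (S840, F1365). Machine vertices: (149.135,10.157) → (130.270,51.427). Open path.

G21
G90
G0 X90.617 Y145.292
M4 S441
G1 X156.468 Y117.676 F2268
M5
G0 X54.827 Y66.307
M4 S840
G1 X190.958 Y35.815 F1365
G1 X5.665 Y96.718
G1 X85.762 Y107.002
G1 X76.742 Y120.123
G1 X181.816 Y39.205
G1 X54.827 Y66.307
M5
G0 X113.535 Y78.207
M4 S249
G1 X101.369 Y41.980 F3880
M5
G0 X128.822 Y46.244
M4 S840
G1 X145.695 Y48.185 F1365
G1 X154.043 Y59.653
G1 X168.166 Y80.298
M5
G0 X36.986 Y136.040
M4 S840
G1 X25.159 Y115.261 F1365
G1 X27.147 Y90.905
G1 X42.949 Y62.972
M5
G0 X34.372 Y58.361
M4 S249
G1 X43.579 Y51.569 F3880
G1 X45.287 Y40.254
G1 X38.495 Y31.047
G1 X27.180 Y29.339
G1 X17.973 Y36.131
G1 X16.265 Y47.446
G1 X23.057 Y56.653
G1 X34.372 Y58.361
M5
G0 X149.135 Y10.157
M4 S840
G1 X130.270 Y51.427 F1365
M5
G0 X0.000 Y0.000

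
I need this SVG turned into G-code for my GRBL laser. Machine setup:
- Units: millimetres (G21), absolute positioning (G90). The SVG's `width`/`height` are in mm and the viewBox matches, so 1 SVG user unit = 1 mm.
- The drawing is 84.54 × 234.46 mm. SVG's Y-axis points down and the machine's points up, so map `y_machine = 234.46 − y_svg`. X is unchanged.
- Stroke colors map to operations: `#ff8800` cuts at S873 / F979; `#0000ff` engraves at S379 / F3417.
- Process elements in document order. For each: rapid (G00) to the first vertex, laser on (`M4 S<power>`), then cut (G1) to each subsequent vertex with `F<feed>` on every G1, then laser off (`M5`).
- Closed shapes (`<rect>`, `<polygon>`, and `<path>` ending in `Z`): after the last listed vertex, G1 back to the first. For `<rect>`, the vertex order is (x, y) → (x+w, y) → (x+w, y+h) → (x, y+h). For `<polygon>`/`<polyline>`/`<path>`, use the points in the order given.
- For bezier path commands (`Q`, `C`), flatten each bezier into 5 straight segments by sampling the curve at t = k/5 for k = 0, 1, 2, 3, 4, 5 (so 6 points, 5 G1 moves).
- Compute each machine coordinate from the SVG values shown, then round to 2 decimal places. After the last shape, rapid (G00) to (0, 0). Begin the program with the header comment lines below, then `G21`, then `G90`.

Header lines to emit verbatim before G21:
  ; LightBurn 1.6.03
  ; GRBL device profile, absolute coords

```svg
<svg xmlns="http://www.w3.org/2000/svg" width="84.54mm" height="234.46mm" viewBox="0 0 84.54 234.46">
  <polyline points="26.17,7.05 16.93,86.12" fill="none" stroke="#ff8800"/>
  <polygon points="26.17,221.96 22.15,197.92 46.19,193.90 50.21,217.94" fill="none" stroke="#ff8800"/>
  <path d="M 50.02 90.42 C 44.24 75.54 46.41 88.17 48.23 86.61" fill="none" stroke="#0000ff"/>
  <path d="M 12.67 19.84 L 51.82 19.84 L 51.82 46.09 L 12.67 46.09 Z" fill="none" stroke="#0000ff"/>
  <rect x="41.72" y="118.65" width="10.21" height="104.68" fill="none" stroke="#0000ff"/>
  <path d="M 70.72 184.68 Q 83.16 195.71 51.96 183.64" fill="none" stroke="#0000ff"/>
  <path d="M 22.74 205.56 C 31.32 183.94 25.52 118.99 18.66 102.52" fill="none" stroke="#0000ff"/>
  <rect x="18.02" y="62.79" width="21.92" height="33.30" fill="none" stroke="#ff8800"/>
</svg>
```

; LightBurn 1.6.03
; GRBL device profile, absolute coords
G21
G90
G00 X26.17 Y227.41
M4 S873
G1 X16.93 Y148.34 F979
M5
G00 X26.17 Y12.50
M4 S873
G1 X22.15 Y36.54 F979
G1 X46.19 Y40.56 F979
G1 X50.21 Y16.52 F979
G1 X26.17 Y12.50 F979
M5
G00 X50.02 Y144.04
M4 S379
G1 X47.44 Y150.00 F3417
G1 X46.37 Y151.36 F3417
G1 X46.41 Y150.12 F3417
G1 X47.16 Y148.28 F3417
G1 X48.23 Y147.85 F3417
M5
G00 X12.67 Y214.62
M4 S379
G1 X51.82 Y214.62 F3417
G1 X51.82 Y188.37 F3417
G1 X12.67 Y188.37 F3417
G1 X12.67 Y214.62 F3417
M5
G00 X41.72 Y115.81
M4 S379
G1 X51.93 Y115.81 F3417
G1 X51.93 Y11.13 F3417
G1 X41.72 Y11.13 F3417
G1 X41.72 Y115.81 F3417
M5
G00 X70.72 Y49.78
M4 S379
G1 X73.95 Y46.29 F3417
G1 X73.69 Y44.65 F3417
G1 X69.94 Y44.86 F3417
G1 X62.69 Y46.92 F3417
G1 X51.96 Y50.82 F3417
M5
G00 X22.74 Y28.90
M4 S379
G1 X26.27 Y46.34 F3417
G1 X26.99 Y69.77 F3417
G1 X25.53 Y94.78 F3417
G1 X22.54 Y116.97 F3417
G1 X18.66 Y131.94 F3417
M5
G00 X18.02 Y171.67
M4 S873
G1 X39.94 Y171.67 F979
G1 X39.94 Y138.37 F979
G1 X18.02 Y138.37 F979
G1 X18.02 Y171.67 F979
M5
G00 X0.00 Y0.00

viewBox `0 0 84.54 234.46` with mm width/height → 1 unit = 1 mm. Flip: y_m = 234.46 − y_svg.

**Shape 1** — `<polyline>` line segment, stroke `#ff8800` → cut (S873, F979). Machine vertices: (26.17,227.41) → (16.93,148.34). Open path.

**Shape 2** — `<polygon>` regular polygon, stroke `#ff8800` → cut (S873, F979). Machine vertices: (26.17,12.50) → (22.15,36.54) → (46.19,40.56) → (50.21,16.52) → (26.17,12.50). Closed: final G1 returns to the first vertex.

**Shape 3** — `<path>` cubic bezier, stroke `#0000ff` → engrave (S379, F3417). Control points (SVG): P0=(50.02,90.42), P1=(44.24,75.54), P2=(46.41,88.17), P3=(48.23,86.61); sampled at t=k/5. Machine vertices: (50.02,144.04) → (47.44,150.00) → (46.37,151.36) → (46.41,150.12) → (47.16,148.28) → (48.23,147.85). Open path.

**Shape 4** — `<path>` rectangle, stroke `#0000ff` → engrave (S379, F3417). Machine vertices: (12.67,214.62) → (51.82,214.62) → (51.82,188.37) → (12.67,188.37) → (12.67,214.62). Closed: final G1 returns to the first vertex.

**Shape 5** — `<rect>` rectangle, stroke `#0000ff` → engrave (S379, F3417). Machine vertices: (41.72,115.81) → (51.93,115.81) → (51.93,11.13) → (41.72,11.13) → (41.72,115.81). Closed: final G1 returns to the first vertex.

**Shape 6** — `<path>` quadratic bezier, stroke `#0000ff` → engrave (S379, F3417). Control points (SVG): P0=(70.72,184.68), P1=(83.16,195.71), P2=(51.96,183.64); sampled at t=k/5. Machine vertices: (70.72,49.78) → (73.95,46.29) → (73.69,44.65) → (69.94,44.86) → (62.69,46.92) → (51.96,50.82). Open path.

**Shape 7** — `<path>` cubic bezier, stroke `#0000ff` → engrave (S379, F3417). Control points (SVG): P0=(22.74,205.56), P1=(31.32,183.94), P2=(25.52,118.99), P3=(18.66,102.52); sampled at t=k/5. Machine vertices: (22.74,28.90) → (26.27,46.34) → (26.99,69.77) → (25.53,94.78) → (22.54,116.97) → (18.66,131.94). Open path.

**Shape 8** — `<rect>` rectangle, stroke `#ff8800` → cut (S873, F979). Machine vertices: (18.02,171.67) → (39.94,171.67) → (39.94,138.37) → (18.02,138.37) → (18.02,171.67). Closed: final G1 returns to the first vertex.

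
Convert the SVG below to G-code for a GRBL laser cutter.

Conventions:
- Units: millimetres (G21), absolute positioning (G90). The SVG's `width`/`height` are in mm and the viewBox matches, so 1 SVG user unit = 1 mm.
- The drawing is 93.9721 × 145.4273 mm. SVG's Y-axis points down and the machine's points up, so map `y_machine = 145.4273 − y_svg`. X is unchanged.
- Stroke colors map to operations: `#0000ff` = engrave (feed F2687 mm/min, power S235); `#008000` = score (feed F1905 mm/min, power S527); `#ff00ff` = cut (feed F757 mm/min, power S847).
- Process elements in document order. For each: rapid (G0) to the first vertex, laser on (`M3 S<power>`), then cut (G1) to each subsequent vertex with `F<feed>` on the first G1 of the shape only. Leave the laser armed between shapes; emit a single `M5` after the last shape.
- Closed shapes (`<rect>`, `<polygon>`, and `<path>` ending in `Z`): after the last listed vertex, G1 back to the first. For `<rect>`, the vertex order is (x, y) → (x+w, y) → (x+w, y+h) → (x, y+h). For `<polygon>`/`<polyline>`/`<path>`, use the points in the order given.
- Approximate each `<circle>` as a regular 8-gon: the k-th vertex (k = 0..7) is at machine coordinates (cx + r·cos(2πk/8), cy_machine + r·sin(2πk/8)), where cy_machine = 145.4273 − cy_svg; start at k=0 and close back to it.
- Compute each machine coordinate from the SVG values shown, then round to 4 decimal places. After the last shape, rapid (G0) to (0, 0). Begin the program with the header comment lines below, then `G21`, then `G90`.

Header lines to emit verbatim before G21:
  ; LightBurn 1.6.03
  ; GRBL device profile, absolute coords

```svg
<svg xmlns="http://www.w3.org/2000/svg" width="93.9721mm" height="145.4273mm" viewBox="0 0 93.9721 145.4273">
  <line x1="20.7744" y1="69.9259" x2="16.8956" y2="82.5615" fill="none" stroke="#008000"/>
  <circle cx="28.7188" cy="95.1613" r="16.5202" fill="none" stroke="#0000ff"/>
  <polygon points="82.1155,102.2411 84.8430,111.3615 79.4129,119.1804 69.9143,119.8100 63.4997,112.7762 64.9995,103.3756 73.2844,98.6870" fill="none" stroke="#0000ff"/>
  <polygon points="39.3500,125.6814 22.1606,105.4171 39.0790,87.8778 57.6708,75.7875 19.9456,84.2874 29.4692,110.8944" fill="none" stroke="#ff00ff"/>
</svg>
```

Since the viewBox matches the mm dimensions, user units are millimetres directly. The only transform is the Y-flip y_m = 145.4273 − y_svg.

Shape 1 is a line segment drawn with `<line>`. Its stroke #008000 means score at S527, F1905. After flipping Y the toolpath is (20.7744,75.5014) → (16.8956,62.8658).

Shape 2 is a circle drawn with `<circle>`. Its stroke #0000ff means engrave at S235, F2687. After flipping Y the toolpath is (45.2390,50.2660) → (40.4003,61.9475) → (28.7188,66.7862) → (17.0373,61.9475) → (12.1986,50.2660) → (17.0373,38.5845) → (28.7188,33.7458) → (40.4003,38.5845) → (45.2390,50.2660), returning to the start.

Shape 3 is a regular polygon drawn with `<polygon>`. Its stroke #0000ff means engrave at S235, F2687. After flipping Y the toolpath is (82.1155,43.1862) → (84.8430,34.0658) → (79.4129,26.2469) → (69.9143,25.6173) → (63.4997,32.6511) → (64.9995,42.0517) → (73.2844,46.7403) → (82.1155,43.1862), returning to the start.

Shape 4 is a closed polygon drawn with `<polygon>`. Its stroke #ff00ff means cut at S847, F757. After flipping Y the toolpath is (39.3500,19.7459) → (22.1606,40.0102) → (39.0790,57.5495) → (57.6708,69.6398) → (19.9456,61.1399) → (29.4692,34.5329) → (39.3500,19.7459), returning to the start.

; LightBurn 1.6.03
; GRBL device profile, absolute coords
G21
G90
G0 X20.7744 Y75.5014
M3 S527
G1 X16.8956 Y62.8658 F1905
G0 X45.2390 Y50.2660
M3 S235
G1 X40.4003 Y61.9475 F2687
G1 X28.7188 Y66.7862
G1 X17.0373 Y61.9475
G1 X12.1986 Y50.2660
G1 X17.0373 Y38.5845
G1 X28.7188 Y33.7458
G1 X40.4003 Y38.5845
G1 X45.2390 Y50.2660
G0 X82.1155 Y43.1862
M3 S235
G1 X84.8430 Y34.0658 F2687
G1 X79.4129 Y26.2469
G1 X69.9143 Y25.6173
G1 X63.4997 Y32.6511
G1 X64.9995 Y42.0517
G1 X73.2844 Y46.7403
G1 X82.1155 Y43.1862
G0 X39.3500 Y19.7459
M3 S847
G1 X22.1606 Y40.0102 F757
G1 X39.0790 Y57.5495
G1 X57.6708 Y69.6398
G1 X19.9456 Y61.1399
G1 X29.4692 Y34.5329
G1 X39.3500 Y19.7459
M5
G0 X0.0000 Y0.0000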